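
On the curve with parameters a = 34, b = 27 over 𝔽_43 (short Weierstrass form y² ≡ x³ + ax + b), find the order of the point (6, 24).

2P: tangent at (6, 24): λ = (3·6² + 34)/(2·24) ≡ 13/5. 5⁻¹ ≡ 26 (mod 43), so λ ≡ 13·26 ≡ 37.
  x = λ² - 6 - 6 = 1369 - 12 ≡ 24; y = λ·(6 - 24) - 24 ≡ 41. → (24, 41)
3P: (24, 41) + (6, 24). λ = (24 - 41)/(6 - 24) ≡ 26/25 mod 43. 25⁻¹ ≡ 31 (mod 43), so λ ≡ 32.
  x = λ² - 24 - 6 = 1024 - 30 ≡ 5; y = λ·(24 - 5) - 41 ≡ 8. → (5, 8)
4P: (5, 8) + (6, 24). λ = (24 - 8)/(6 - 5) ≡ 16/1 mod 43. 1⁻¹ ≡ 1 (mod 43) since 1·1 = 1 ≡ 1, so λ ≡ 16.
  x = λ² - 5 - 6 = 256 - 11 ≡ 30; y = λ·(5 - 30) - 8 ≡ 22. → (30, 22)
5P: (30, 22) + (6, 24). λ = (24 - 22)/(6 - 30) ≡ 2/19 mod 43. 19⁻¹ ≡ 34 (mod 43), so λ ≡ 25.
  x = λ² - 30 - 6 = 625 - 36 ≡ 30; y = λ·(30 - 30) - 22 ≡ 21. → (30, 21)
6P: (30, 21) + (6, 24). λ = (24 - 21)/(6 - 30) ≡ 3/19 mod 43. 19⁻¹ ≡ 34 (mod 43), so λ ≡ 16.
  x = λ² - 30 - 6 = 256 - 36 ≡ 5; y = λ·(30 - 5) - 21 ≡ 35. → (5, 35)
7P: (5, 35) + (6, 24). λ = (24 - 35)/(6 - 5) ≡ 32/1 mod 43. 1⁻¹ ≡ 1 (mod 43) since 1·1 = 1 ≡ 1, so λ ≡ 32.
  x = λ² - 5 - 6 = 1024 - 11 ≡ 24; y = λ·(5 - 24) - 35 ≡ 2. → (24, 2)
8P: (24, 2) + (6, 24). λ = (24 - 2)/(6 - 24) ≡ 22/25 mod 43. 25⁻¹ ≡ 31 (mod 43), so λ ≡ 37.
  x = λ² - 24 - 6 = 1369 - 30 ≡ 6; y = λ·(24 - 6) - 2 ≡ 19. → (6, 19)
9P: (6, 19) + (6, 24): same x and y₁ ≡ -y₂, so the sum is 𝒪.
9P = 𝒪, so the order is 9.

9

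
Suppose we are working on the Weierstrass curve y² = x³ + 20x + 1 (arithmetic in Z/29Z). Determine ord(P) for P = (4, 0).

2P: (4, 0) + (4, 0): same x and y₁ ≡ -y₂, so the sum is the point at infinity.
2P = the point at infinity, so the order is 2.

2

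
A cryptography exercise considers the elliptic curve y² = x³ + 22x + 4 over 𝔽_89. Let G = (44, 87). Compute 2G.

(33, 34)

tangent at (44, 87): λ = (3·44² + 22)/(2·87) ≡ 45/85. 85⁻¹ ≡ 22 (mod 89), so λ ≡ 45·22 ≡ 11.
  x = λ² - 44 - 44 = 121 - 88 ≡ 33; y = λ·(44 - 33) - 87 ≡ 34. → (33, 34)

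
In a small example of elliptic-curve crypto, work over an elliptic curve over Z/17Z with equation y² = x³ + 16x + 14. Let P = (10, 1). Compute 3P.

Repeated addition: build up to 3P.
2P: tangent at (10, 1): λ = (3·10² + 16)/(2·1) ≡ 10/2. 2⁻¹ ≡ 9 (mod 17) since 2·9 = 18 ≡ 1, so λ ≡ 10·9 ≡ 5.
  x = λ² - 10 - 10 = 25 - 20 ≡ 5; y = λ·(10 - 5) - 1 ≡ 7. → (5, 7)
3P: (5, 7) + (10, 1). λ = (1 - 7)/(10 - 5) ≡ 11/5 mod 17. 5⁻¹ ≡ 7 (mod 17), so λ ≡ 9.
  x = λ² - 5 - 10 = 81 - 15 ≡ 15; y = λ·(5 - 15) - 7 ≡ 5. → (15, 5)

(15, 5)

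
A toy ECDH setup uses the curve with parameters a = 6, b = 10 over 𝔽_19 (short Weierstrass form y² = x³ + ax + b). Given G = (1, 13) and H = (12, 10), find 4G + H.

First 4G:
Double-and-add on 4 = (100)₂. Start with G = (1, 13) for the leading 1-bit.
double: tangent at (1, 13): λ = (3·1² + 6)/(2·13) ≡ 9/7. 7⁻¹ ≡ 11 (mod 19), so λ ≡ 9·11 ≡ 4.
  x = λ² - 1 - 1 = 16 - 2 ≡ 14; y = λ·(1 - 14) - 13 ≡ 11. → (14, 11)
double: tangent at (14, 11): λ = (3·14² + 6)/(2·11) ≡ 5/3. 3⁻¹ ≡ 13 (mod 19), so λ ≡ 5·13 ≡ 8.
  x = λ² - 14 - 14 = 64 - 28 ≡ 17; y = λ·(14 - 17) - 11 ≡ 3. → (17, 3)
4G = (17, 3).
Finally 4G + H:
(17, 3) + (12, 10). λ = (10 - 3)/(12 - 17) ≡ 7/14 mod 19. 14⁻¹ ≡ 15 (mod 19) since 14·15 = 210 ≡ 1, so λ ≡ 10.
  x = λ² - 17 - 12 = 100 - 29 ≡ 14; y = λ·(17 - 14) - 3 ≡ 8. → (14, 8)

(14, 8)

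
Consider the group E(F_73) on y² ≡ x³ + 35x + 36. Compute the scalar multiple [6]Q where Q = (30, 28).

(60, 31)

Double-and-add on 6 = (110)₂. Start with Q = (30, 28) for the leading 1-bit.
double: tangent at (30, 28): λ = (3·30² + 35)/(2·28) ≡ 34/56. 56⁻¹ ≡ 30 (mod 73), so λ ≡ 34·30 ≡ 71.
  x = λ² - 30 - 30 = 5041 - 60 ≡ 17; y = λ·(30 - 17) - 28 ≡ 19. → (17, 19)
add Q: (17, 19) + (30, 28). λ = (28 - 19)/(30 - 17) ≡ 9/13 mod 73. 13⁻¹ ≡ 45 (mod 73), so λ ≡ 40.
  x = λ² - 17 - 30 = 1600 - 47 ≡ 20; y = λ·(17 - 20) - 19 ≡ 7. → (20, 7)
double: tangent at (20, 7): λ = (3·20² + 35)/(2·7) ≡ 67/14. 14⁻¹ ≡ 47 (mod 73), so λ ≡ 67·47 ≡ 10.
  x = λ² - 20 - 20 = 100 - 40 ≡ 60; y = λ·(20 - 60) - 7 ≡ 31. → (60, 31)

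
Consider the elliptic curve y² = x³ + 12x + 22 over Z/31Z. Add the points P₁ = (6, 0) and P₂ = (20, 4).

(19, 14)

(6, 0) + (20, 4). λ = (4 - 0)/(20 - 6) ≡ 4/14 mod 31. 14⁻¹ ≡ 20 (mod 31), so λ ≡ 18.
  x = λ² - 6 - 20 = 324 - 26 ≡ 19; y = λ·(6 - 19) - 0 ≡ 14. → (19, 14)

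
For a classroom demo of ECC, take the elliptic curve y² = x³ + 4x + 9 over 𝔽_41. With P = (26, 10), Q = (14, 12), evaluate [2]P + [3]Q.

(23, 3)

First 2P:
Repeated addition: build up to 2P.
2P: tangent at (26, 10): λ = (3·26² + 4)/(2·10) ≡ 23/20. 20⁻¹ ≡ 39 (mod 41), so λ ≡ 23·39 ≡ 36.
  x = λ² - 26 - 26 = 1296 - 52 ≡ 14; y = λ·(26 - 14) - 10 ≡ 12. → (14, 12)
2P = (14, 12).
Next 3Q:
Repeated addition: build up to 3Q.
2Q: tangent at (14, 12): λ = (3·14² + 4)/(2·12) ≡ 18/24. 24⁻¹ ≡ 12 (mod 41) since 24·12 = 288 ≡ 1, so λ ≡ 18·12 ≡ 11.
  x = λ² - 14 - 14 = 121 - 28 ≡ 11; y = λ·(14 - 11) - 12 ≡ 21. → (11, 21)
3Q: (11, 21) + (14, 12). λ = (12 - 21)/(14 - 11) ≡ 32/3 mod 41. 3⁻¹ ≡ 14 (mod 41), so λ ≡ 38.
  x = λ² - 11 - 14 = 1444 - 25 ≡ 25; y = λ·(11 - 25) - 21 ≡ 21. → (25, 21)
3Q = (25, 21).
Finally 2P + 3Q:
(14, 12) + (25, 21). λ = (21 - 12)/(25 - 14) ≡ 9/11 mod 41. 11⁻¹ ≡ 15 (mod 41), so λ ≡ 12.
  x = λ² - 14 - 25 = 144 - 39 ≡ 23; y = λ·(14 - 23) - 12 ≡ 3. → (23, 3)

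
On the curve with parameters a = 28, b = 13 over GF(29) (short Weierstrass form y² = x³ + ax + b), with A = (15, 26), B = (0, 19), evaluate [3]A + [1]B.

(22, 5)

First 3A:
Repeated addition: build up to 3A.
2A: tangent at (15, 26): λ = (3·15² + 28)/(2·26) ≡ 7/23. 23⁻¹ ≡ 24 (mod 29), so λ ≡ 7·24 ≡ 23.
  x = λ² - 15 - 15 = 529 - 30 ≡ 6; y = λ·(15 - 6) - 26 ≡ 7. → (6, 7)
3A: (6, 7) + (15, 26). λ = (26 - 7)/(15 - 6) ≡ 19/9 mod 29. 9⁻¹ ≡ 13 (mod 29) since 9·13 = 117 ≡ 1, so λ ≡ 15.
  x = λ² - 6 - 15 = 225 - 21 ≡ 1; y = λ·(6 - 1) - 7 ≡ 10. → (1, 10)
3A = (1, 10).
Finally 3A + B:
(1, 10) + (0, 19). λ = (19 - 10)/(0 - 1) ≡ 9/28 mod 29. 28⁻¹ ≡ 28 (mod 29), so λ ≡ 20.
  x = λ² - 1 - 0 = 400 - 1 ≡ 22; y = λ·(1 - 22) - 10 ≡ 5. → (22, 5)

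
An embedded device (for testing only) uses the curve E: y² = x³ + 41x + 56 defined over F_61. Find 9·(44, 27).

Write Q = (44, 27).
Double-and-add on 9 = (1001)₂. Start with Q = (44, 27) for the leading 1-bit.
double: tangent at (44, 27): λ = (3·44² + 41)/(2·27) ≡ 54/54. 54⁻¹ ≡ 26 (mod 61) since 54·26 = 1404 ≡ 1, so λ ≡ 54·26 ≡ 1.
  x = λ² - 44 - 44 = 1 - 88 ≡ 35; y = λ·(44 - 35) - 27 ≡ 43. → (35, 43)
double: tangent at (35, 43): λ = (3·35² + 41)/(2·43) ≡ 56/25. 25⁻¹ ≡ 22 (mod 61) since 25·22 = 550 ≡ 1, so λ ≡ 56·22 ≡ 12.
  x = λ² - 35 - 35 = 144 - 70 ≡ 13; y = λ·(35 - 13) - 43 ≡ 38. → (13, 38)
double: tangent at (13, 38): λ = (3·13² + 41)/(2·38) ≡ 60/15. 15⁻¹ ≡ 57 (mod 61), so λ ≡ 60·57 ≡ 4.
  x = λ² - 13 - 13 = 16 - 26 ≡ 51; y = λ·(13 - 51) - 38 ≡ 54. → (51, 54)
add Q: (51, 54) + (44, 27). λ = (27 - 54)/(44 - 51) ≡ 34/54 mod 61. 54⁻¹ ≡ 26 (mod 61), so λ ≡ 30.
  x = λ² - 51 - 44 = 900 - 95 ≡ 12; y = λ·(51 - 12) - 54 ≡ 18. → (12, 18)

(12, 18)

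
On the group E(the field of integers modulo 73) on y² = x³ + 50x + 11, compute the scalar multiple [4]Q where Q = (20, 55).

Repeated addition: build up to 4Q.
2Q: tangent at (20, 55): λ = (3·20² + 50)/(2·55) ≡ 9/37. 37⁻¹ ≡ 2 (mod 73), so λ ≡ 9·2 ≡ 18.
  x = λ² - 20 - 20 = 324 - 40 ≡ 65; y = λ·(20 - 65) - 55 ≡ 11. → (65, 11)
3Q: (65, 11) + (20, 55). λ = (55 - 11)/(20 - 65) ≡ 44/28 mod 73. 28⁻¹ ≡ 60 (mod 73) since 28·60 = 1680 ≡ 1, so λ ≡ 12.
  x = λ² - 65 - 20 = 144 - 85 ≡ 59; y = λ·(65 - 59) - 11 ≡ 61. → (59, 61)
4Q: (59, 61) + (20, 55). λ = (55 - 61)/(20 - 59) ≡ 67/34 mod 73. 34⁻¹ ≡ 58 (mod 73) since 34·58 = 1972 ≡ 1, so λ ≡ 17.
  x = λ² - 59 - 20 = 289 - 79 ≡ 64; y = λ·(59 - 64) - 61 ≡ 0. → (64, 0)

(64, 0)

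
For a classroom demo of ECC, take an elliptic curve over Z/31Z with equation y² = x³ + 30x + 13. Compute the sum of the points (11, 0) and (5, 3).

(11, 0) + (5, 3). λ = (3 - 0)/(5 - 11) ≡ 3/25 mod 31. 25⁻¹ ≡ 5 (mod 31) since 25·5 = 125 ≡ 1, so λ ≡ 15.
  x = λ² - 11 - 5 = 225 - 16 ≡ 23; y = λ·(11 - 23) - 0 ≡ 6. → (23, 6)

(23, 6)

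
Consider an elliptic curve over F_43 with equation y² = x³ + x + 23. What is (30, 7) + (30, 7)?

(0, 25)

tangent at (30, 7): λ = (3·30² + 1)/(2·7) ≡ 35/14. 14⁻¹ ≡ 40 (mod 43), so λ ≡ 35·40 ≡ 24.
  x = λ² - 30 - 30 = 576 - 60 ≡ 0; y = λ·(30 - 0) - 7 ≡ 25. → (0, 25)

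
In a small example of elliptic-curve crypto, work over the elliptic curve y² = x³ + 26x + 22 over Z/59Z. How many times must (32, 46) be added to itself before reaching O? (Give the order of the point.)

2P: tangent at (32, 46): λ = (3·32² + 26)/(2·46) ≡ 30/33. 33⁻¹ ≡ 34 (mod 59), so λ ≡ 30·34 ≡ 17.
  x = λ² - 32 - 32 = 289 - 64 ≡ 48; y = λ·(32 - 48) - 46 ≡ 36. → (48, 36)
3P: (48, 36) + (32, 46). λ = (46 - 36)/(32 - 48) ≡ 10/43 mod 59. 43⁻¹ ≡ 11 (mod 59), so λ ≡ 51.
  x = λ² - 48 - 32 = 2601 - 80 ≡ 43; y = λ·(48 - 43) - 36 ≡ 42. → (43, 42)
4P: (43, 42) + (32, 46). λ = (46 - 42)/(32 - 43) ≡ 4/48 mod 59. 48⁻¹ ≡ 16 (mod 59), so λ ≡ 5.
  x = λ² - 43 - 32 = 25 - 75 ≡ 9; y = λ·(43 - 9) - 42 ≡ 10. → (9, 10)
5P: (9, 10) + (32, 46). λ = (46 - 10)/(32 - 9) ≡ 36/23 mod 59. 23⁻¹ ≡ 18 (mod 59), so λ ≡ 58.
  x = λ² - 9 - 32 = 3364 - 41 ≡ 19; y = λ·(9 - 19) - 10 ≡ 0. → (19, 0)
6P: (19, 0) + (32, 46). λ = (46 - 0)/(32 - 19) ≡ 46/13 mod 59. 13⁻¹ ≡ 50 (mod 59) since 13·50 = 650 ≡ 1, so λ ≡ 58.
  x = λ² - 19 - 32 = 3364 - 51 ≡ 9; y = λ·(19 - 9) - 0 ≡ 49. → (9, 49)
7P: (9, 49) + (32, 46). λ = (46 - 49)/(32 - 9) ≡ 56/23 mod 59. 23⁻¹ ≡ 18 (mod 59), so λ ≡ 5.
  x = λ² - 9 - 32 = 25 - 41 ≡ 43; y = λ·(9 - 43) - 49 ≡ 17. → (43, 17)
8P: (43, 17) + (32, 46). λ = (46 - 17)/(32 - 43) ≡ 29/48 mod 59. 48⁻¹ ≡ 16 (mod 59), so λ ≡ 51.
  x = λ² - 43 - 32 = 2601 - 75 ≡ 48; y = λ·(43 - 48) - 17 ≡ 23. → (48, 23)
9P: (48, 23) + (32, 46). λ = (46 - 23)/(32 - 48) ≡ 23/43 mod 59. 43⁻¹ ≡ 11 (mod 59), so λ ≡ 17.
  x = λ² - 48 - 32 = 289 - 80 ≡ 32; y = λ·(48 - 32) - 23 ≡ 13. → (32, 13)
10P: (32, 13) + (32, 46): same x and y₁ ≡ -y₂, so the sum is O.
10P = O, so the order is 10.

10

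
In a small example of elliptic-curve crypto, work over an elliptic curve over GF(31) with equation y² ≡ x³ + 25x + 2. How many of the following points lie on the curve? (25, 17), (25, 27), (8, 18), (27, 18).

(25, 17): 17² ≡ 10, rhs ≡ 8 → off.
(25, 27): 27² ≡ 16, rhs ≡ 8 → off.
(8, 18): 18² ≡ 14, rhs ≡ 1 → off.
(27, 18): 18² ≡ 14, rhs ≡ 24 → off.

0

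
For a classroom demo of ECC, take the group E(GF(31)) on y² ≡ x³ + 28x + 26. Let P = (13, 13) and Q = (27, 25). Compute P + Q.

(24, 13)

(13, 13) + (27, 25). λ = (25 - 13)/(27 - 13) ≡ 12/14 mod 31. 14⁻¹ ≡ 20 (mod 31), so λ ≡ 23.
  x = λ² - 13 - 27 = 529 - 40 ≡ 24; y = λ·(13 - 24) - 13 ≡ 13. → (24, 13)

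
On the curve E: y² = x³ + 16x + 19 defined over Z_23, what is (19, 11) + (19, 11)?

(10, 11)

tangent at (19, 11): λ = (3·19² + 16)/(2·11) ≡ 18/22. 22⁻¹ ≡ 22 (mod 23), so λ ≡ 18·22 ≡ 5.
  x = λ² - 19 - 19 = 25 - 38 ≡ 10; y = λ·(19 - 10) - 11 ≡ 11. → (10, 11)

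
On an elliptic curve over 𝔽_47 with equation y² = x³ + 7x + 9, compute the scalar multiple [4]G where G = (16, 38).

(4, 17)

Repeated addition: build up to 4G.
2G: tangent at (16, 38): λ = (3·16² + 7)/(2·38) ≡ 23/29. 29⁻¹ ≡ 13 (mod 47) since 29·13 = 377 ≡ 1, so λ ≡ 23·13 ≡ 17.
  x = λ² - 16 - 16 = 289 - 32 ≡ 22; y = λ·(16 - 22) - 38 ≡ 1. → (22, 1)
3G: (22, 1) + (16, 38). λ = (38 - 1)/(16 - 22) ≡ 37/41 mod 47. 41⁻¹ ≡ 39 (mod 47), so λ ≡ 33.
  x = λ² - 22 - 16 = 1089 - 38 ≡ 17; y = λ·(22 - 17) - 1 ≡ 23. → (17, 23)
4G: (17, 23) + (16, 38). λ = (38 - 23)/(16 - 17) ≡ 15/46 mod 47. 46⁻¹ ≡ 46 (mod 47), so λ ≡ 32.
  x = λ² - 17 - 16 = 1024 - 33 ≡ 4; y = λ·(17 - 4) - 23 ≡ 17. → (4, 17)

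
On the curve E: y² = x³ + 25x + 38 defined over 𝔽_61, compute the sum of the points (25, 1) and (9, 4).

(25, 1) + (9, 4). λ = (4 - 1)/(9 - 25) ≡ 3/45 mod 61. 45⁻¹ ≡ 19 (mod 61), so λ ≡ 57.
  x = λ² - 25 - 9 = 3249 - 34 ≡ 43; y = λ·(25 - 43) - 1 ≡ 10. → (43, 10)

(43, 10)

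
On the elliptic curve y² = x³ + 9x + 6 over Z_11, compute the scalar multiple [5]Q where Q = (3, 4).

O

Double-and-add on 5 = (101)₂. Start with Q = (3, 4) for the leading 1-bit.
double: tangent at (3, 4): λ = (3·3² + 9)/(2·4) ≡ 3/8. 8⁻¹ ≡ 7 (mod 11), so λ ≡ 3·7 ≡ 10.
  x = λ² - 3 - 3 = 100 - 6 ≡ 6; y = λ·(3 - 6) - 4 ≡ 10. → (6, 10)
double: tangent at (6, 10): λ = (3·6² + 9)/(2·10) ≡ 7/9. 9⁻¹ ≡ 5 (mod 11), so λ ≡ 7·5 ≡ 2.
  x = λ² - 6 - 6 = 4 - 12 ≡ 3; y = λ·(6 - 3) - 10 ≡ 7. → (3, 7)
add Q: (3, 7) + (3, 4): same x and y₁ ≡ -y₂, so the sum is O.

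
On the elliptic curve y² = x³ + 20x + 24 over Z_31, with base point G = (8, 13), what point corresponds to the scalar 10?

(3, 24)

Double-and-add on 10 = (1010)₂. Start with G = (8, 13) for the leading 1-bit.
double: tangent at (8, 13): λ = (3·8² + 20)/(2·13) ≡ 26/26. 26⁻¹ ≡ 6 (mod 31), so λ ≡ 26·6 ≡ 1.
  x = λ² - 8 - 8 = 1 - 16 ≡ 16; y = λ·(8 - 16) - 13 ≡ 10. → (16, 10)
double: tangent at (16, 10): λ = (3·16² + 20)/(2·10) ≡ 13/20. 20⁻¹ ≡ 14 (mod 31) since 20·14 = 280 ≡ 1, so λ ≡ 13·14 ≡ 27.
  x = λ² - 16 - 16 = 729 - 32 ≡ 15; y = λ·(16 - 15) - 10 ≡ 17. → (15, 17)
add G: (15, 17) + (8, 13). λ = (13 - 17)/(8 - 15) ≡ 27/24 mod 31. 24⁻¹ ≡ 22 (mod 31), so λ ≡ 5.
  x = λ² - 15 - 8 = 25 - 23 ≡ 2; y = λ·(15 - 2) - 17 ≡ 17. → (2, 17)
double: tangent at (2, 17): λ = (3·2² + 20)/(2·17) ≡ 1/3. 3⁻¹ ≡ 21 (mod 31) since 3·21 = 63 ≡ 1, so λ ≡ 1·21 ≡ 21.
  x = λ² - 2 - 2 = 441 - 4 ≡ 3; y = λ·(2 - 3) - 17 ≡ 24. → (3, 24)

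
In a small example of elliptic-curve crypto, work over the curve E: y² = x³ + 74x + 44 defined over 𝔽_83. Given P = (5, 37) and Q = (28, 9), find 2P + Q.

First 2P:
Repeated addition: build up to 2P.
2P: tangent at (5, 37): λ = (3·5² + 74)/(2·37) ≡ 66/74. 74⁻¹ ≡ 46 (mod 83) since 74·46 = 3404 ≡ 1, so λ ≡ 66·46 ≡ 48.
  x = λ² - 5 - 5 = 2304 - 10 ≡ 53; y = λ·(5 - 53) - 37 ≡ 66. → (53, 66)
2P = (53, 66).
Finally 2P + Q:
(53, 66) + (28, 9). λ = (9 - 66)/(28 - 53) ≡ 26/58 mod 83. 58⁻¹ ≡ 73 (mod 83), so λ ≡ 72.
  x = λ² - 53 - 28 = 5184 - 81 ≡ 40; y = λ·(53 - 40) - 66 ≡ 40. → (40, 40)

(40, 40)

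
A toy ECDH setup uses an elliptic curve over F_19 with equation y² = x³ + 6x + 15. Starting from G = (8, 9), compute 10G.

(6, 1)

Double-and-add on 10 = (1010)₂. Start with G = (8, 9) for the leading 1-bit.
double: tangent at (8, 9): λ = (3·8² + 6)/(2·9) ≡ 8/18. 18⁻¹ ≡ 18 (mod 19), so λ ≡ 8·18 ≡ 11.
  x = λ² - 8 - 8 = 121 - 16 ≡ 10; y = λ·(8 - 10) - 9 ≡ 7. → (10, 7)
double: tangent at (10, 7): λ = (3·10² + 6)/(2·7) ≡ 2/14. 14⁻¹ ≡ 15 (mod 19) since 14·15 = 210 ≡ 1, so λ ≡ 2·15 ≡ 11.
  x = λ² - 10 - 10 = 121 - 20 ≡ 6; y = λ·(10 - 6) - 7 ≡ 18. → (6, 18)
add G: (6, 18) + (8, 9). λ = (9 - 18)/(8 - 6) ≡ 10/2 mod 19. 2⁻¹ ≡ 10 (mod 19), so λ ≡ 5.
  x = λ² - 6 - 8 = 25 - 14 ≡ 11; y = λ·(6 - 11) - 18 ≡ 14. → (11, 14)
double: tangent at (11, 14): λ = (3·11² + 6)/(2·14) ≡ 8/9. 9⁻¹ ≡ 17 (mod 19) since 9·17 = 153 ≡ 1, so λ ≡ 8·17 ≡ 3.
  x = λ² - 11 - 11 = 9 - 22 ≡ 6; y = λ·(11 - 6) - 14 ≡ 1. → (6, 1)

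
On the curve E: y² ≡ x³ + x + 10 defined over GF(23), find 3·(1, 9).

Write P = (1, 9).
Repeated addition: build up to 3P.
2P: tangent at (1, 9): λ = (3·1² + 1)/(2·9) ≡ 4/18. 18⁻¹ ≡ 9 (mod 23) since 18·9 = 162 ≡ 1, so λ ≡ 4·9 ≡ 13.
  x = λ² - 1 - 1 = 169 - 2 ≡ 6; y = λ·(1 - 6) - 9 ≡ 18. → (6, 18)
3P: (6, 18) + (1, 9). λ = (9 - 18)/(1 - 6) ≡ 14/18 mod 23. 18⁻¹ ≡ 9 (mod 23) since 18·9 = 162 ≡ 1, so λ ≡ 11.
  x = λ² - 6 - 1 = 121 - 7 ≡ 22; y = λ·(6 - 22) - 18 ≡ 13. → (22, 13)

(22, 13)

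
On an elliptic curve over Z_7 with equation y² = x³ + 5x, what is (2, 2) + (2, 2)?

tangent at (2, 2): λ = (3·2² + 5)/(2·2) ≡ 3/4. 4⁻¹ ≡ 2 (mod 7), so λ ≡ 3·2 ≡ 6.
  x = λ² - 2 - 2 = 36 - 4 ≡ 4; y = λ·(2 - 4) - 2 ≡ 0. → (4, 0)

(4, 0)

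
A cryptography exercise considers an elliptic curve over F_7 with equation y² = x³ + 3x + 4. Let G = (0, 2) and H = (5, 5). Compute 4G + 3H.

(5, 2)

First 4G:
Double-and-add on 4 = (100)₂. Start with G = (0, 2) for the leading 1-bit.
double: tangent at (0, 2): λ = (3·0² + 3)/(2·2) ≡ 3/4. 4⁻¹ ≡ 2 (mod 7), so λ ≡ 3·2 ≡ 6.
  x = λ² - 0 - 0 = 36 - 0 ≡ 1; y = λ·(0 - 1) - 2 ≡ 6. → (1, 6)
double: tangent at (1, 6): λ = (3·1² + 3)/(2·6) ≡ 6/5. 5⁻¹ ≡ 3 (mod 7) since 5·3 = 15 ≡ 1, so λ ≡ 6·3 ≡ 4.
  x = λ² - 1 - 1 = 16 - 2 ≡ 0; y = λ·(1 - 0) - 6 ≡ 5. → (0, 5)
4G = (0, 5).
Next 3H:
Repeated addition: build up to 3H.
2H: tangent at (5, 5): λ = (3·5² + 3)/(2·5) ≡ 1/3. 3⁻¹ ≡ 5 (mod 7), so λ ≡ 1·5 ≡ 5.
  x = λ² - 5 - 5 = 25 - 10 ≡ 1; y = λ·(5 - 1) - 5 ≡ 1. → (1, 1)
3H: (1, 1) + (5, 5). λ = (5 - 1)/(5 - 1) ≡ 4/4 mod 7. 4⁻¹ ≡ 2 (mod 7) since 4·2 = 8 ≡ 1, so λ ≡ 1.
  x = λ² - 1 - 5 = 1 - 6 ≡ 2; y = λ·(1 - 2) - 1 ≡ 5. → (2, 5)
3H = (2, 5).
Finally 4G + 3H:
(0, 5) + (2, 5). λ = (5 - 5)/(2 - 0) ≡ 0/2 mod 7. 2⁻¹ ≡ 4 (mod 7), so λ ≡ 0.
  x = λ² - 0 - 2 = 0 - 2 ≡ 5; y = λ·(0 - 5) - 5 ≡ 2. → (5, 2)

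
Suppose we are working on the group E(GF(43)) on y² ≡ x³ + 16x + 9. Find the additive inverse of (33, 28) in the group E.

-(33, 28) = (33, -28 mod 43) = (33, 15).

(33, 15)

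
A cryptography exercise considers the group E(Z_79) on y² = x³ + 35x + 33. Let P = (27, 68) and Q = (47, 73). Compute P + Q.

(10, 35)

(27, 68) + (47, 73). λ = (73 - 68)/(47 - 27) ≡ 5/20 mod 79. 20⁻¹ ≡ 4 (mod 79) since 20·4 = 80 ≡ 1, so λ ≡ 20.
  x = λ² - 27 - 47 = 400 - 74 ≡ 10; y = λ·(27 - 10) - 68 ≡ 35. → (10, 35)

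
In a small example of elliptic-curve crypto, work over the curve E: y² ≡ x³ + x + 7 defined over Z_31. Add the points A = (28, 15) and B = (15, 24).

(27, 1)

(28, 15) + (15, 24). λ = (24 - 15)/(15 - 28) ≡ 9/18 mod 31. 18⁻¹ ≡ 19 (mod 31) since 18·19 = 342 ≡ 1, so λ ≡ 16.
  x = λ² - 28 - 15 = 256 - 43 ≡ 27; y = λ·(28 - 27) - 15 ≡ 1. → (27, 1)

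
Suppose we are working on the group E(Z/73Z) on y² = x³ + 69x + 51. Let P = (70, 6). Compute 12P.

Double-and-add on 12 = (1100)₂. Start with P = (70, 6) for the leading 1-bit.
double: tangent at (70, 6): λ = (3·70² + 69)/(2·6) ≡ 23/12. 12⁻¹ ≡ 67 (mod 73) since 12·67 = 804 ≡ 1, so λ ≡ 23·67 ≡ 8.
  x = λ² - 70 - 70 = 64 - 140 ≡ 70; y = λ·(70 - 70) - 6 ≡ 67. → (70, 67)
add P: (70, 67) + (70, 6): same x and y₁ ≡ -y₂, so the sum is 𝒪.
double: 𝒪 + 𝒪 = 𝒪 (identity).
double: 𝒪 + 𝒪 = 𝒪 (identity).

O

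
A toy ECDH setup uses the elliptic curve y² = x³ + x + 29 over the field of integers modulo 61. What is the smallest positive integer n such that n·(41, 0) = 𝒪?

2

2P: (41, 0) + (41, 0): same x and y₁ ≡ -y₂, so the sum is 𝒪.
2P = 𝒪, so the order is 2.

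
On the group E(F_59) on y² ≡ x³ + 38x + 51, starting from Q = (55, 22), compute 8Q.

Double-and-add on 8 = (1000)₂. Start with Q = (55, 22) for the leading 1-bit.
double: tangent at (55, 22): λ = (3·55² + 38)/(2·22) ≡ 27/44. 44⁻¹ ≡ 55 (mod 59) since 44·55 = 2420 ≡ 1, so λ ≡ 27·55 ≡ 10.
  x = λ² - 55 - 55 = 100 - 110 ≡ 49; y = λ·(55 - 49) - 22 ≡ 38. → (49, 38)
double: tangent at (49, 38): λ = (3·49² + 38)/(2·38) ≡ 43/17. 17⁻¹ ≡ 7 (mod 59), so λ ≡ 43·7 ≡ 6.
  x = λ² - 49 - 49 = 36 - 98 ≡ 56; y = λ·(49 - 56) - 38 ≡ 38. → (56, 38)
double: tangent at (56, 38): λ = (3·56² + 38)/(2·38) ≡ 6/17. 17⁻¹ ≡ 7 (mod 59), so λ ≡ 6·7 ≡ 42.
  x = λ² - 56 - 56 = 1764 - 112 ≡ 0; y = λ·(56 - 0) - 38 ≡ 13. → (0, 13)

(0, 13)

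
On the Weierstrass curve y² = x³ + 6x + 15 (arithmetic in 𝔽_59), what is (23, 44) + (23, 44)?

tangent at (23, 44): λ = (3·23² + 6)/(2·44) ≡ 0/29. 29⁻¹ ≡ 57 (mod 59), so λ ≡ 0·57 ≡ 0.
  x = λ² - 23 - 23 = 0 - 46 ≡ 13; y = λ·(23 - 13) - 44 ≡ 15. → (13, 15)

(13, 15)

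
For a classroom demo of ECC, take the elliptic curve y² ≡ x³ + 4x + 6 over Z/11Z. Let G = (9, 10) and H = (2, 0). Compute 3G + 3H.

First 3G:
Repeated addition: build up to 3G.
2G: tangent at (9, 10): λ = (3·9² + 4)/(2·10) ≡ 5/9. 9⁻¹ ≡ 5 (mod 11), so λ ≡ 5·5 ≡ 3.
  x = λ² - 9 - 9 = 9 - 18 ≡ 2; y = λ·(9 - 2) - 10 ≡ 0. → (2, 0)
3G: (2, 0) + (9, 10). λ = (10 - 0)/(9 - 2) ≡ 10/7 mod 11. 7⁻¹ ≡ 8 (mod 11) since 7·8 = 56 ≡ 1, so λ ≡ 3.
  x = λ² - 2 - 9 = 9 - 11 ≡ 9; y = λ·(2 - 9) - 0 ≡ 1. → (9, 1)
3G = (9, 1).
Next 3H:
Repeated addition: build up to 3H.
2H: (2, 0) + (2, 0): same x and y₁ ≡ -y₂, so the sum is O.
3H: O + (2, 0) = (2, 0) (identity).
3H = (2, 0).
Finally 3G + 3H:
(9, 1) + (2, 0). λ = (0 - 1)/(2 - 9) ≡ 10/4 mod 11. 4⁻¹ ≡ 3 (mod 11) since 4·3 = 12 ≡ 1, so λ ≡ 8.
  x = λ² - 9 - 2 = 64 - 11 ≡ 9; y = λ·(9 - 9) - 1 ≡ 10. → (9, 10)

(9, 10)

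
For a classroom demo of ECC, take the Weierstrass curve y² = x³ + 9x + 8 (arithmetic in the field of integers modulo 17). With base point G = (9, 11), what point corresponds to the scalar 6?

(1, 16)

Repeated addition: build up to 6G.
2G: tangent at (9, 11): λ = (3·9² + 9)/(2·11) ≡ 14/5. 5⁻¹ ≡ 7 (mod 17) since 5·7 = 35 ≡ 1, so λ ≡ 14·7 ≡ 13.
  x = λ² - 9 - 9 = 169 - 18 ≡ 15; y = λ·(9 - 15) - 11 ≡ 13. → (15, 13)
3G: (15, 13) + (9, 11). λ = (11 - 13)/(9 - 15) ≡ 15/11 mod 17. 11⁻¹ ≡ 14 (mod 17), so λ ≡ 6.
  x = λ² - 15 - 9 = 36 - 24 ≡ 12; y = λ·(15 - 12) - 13 ≡ 5. → (12, 5)
4G: (12, 5) + (9, 11). λ = (11 - 5)/(9 - 12) ≡ 6/14 mod 17. 14⁻¹ ≡ 11 (mod 17) since 14·11 = 154 ≡ 1, so λ ≡ 15.
  x = λ² - 12 - 9 = 225 - 21 ≡ 0; y = λ·(12 - 0) - 5 ≡ 5. → (0, 5)
5G: (0, 5) + (9, 11). λ = (11 - 5)/(9 - 0) ≡ 6/9 mod 17. 9⁻¹ ≡ 2 (mod 17) since 9·2 = 18 ≡ 1, so λ ≡ 12.
  x = λ² - 0 - 9 = 144 - 9 ≡ 16; y = λ·(0 - 16) - 5 ≡ 7. → (16, 7)
6G: (16, 7) + (9, 11). λ = (11 - 7)/(9 - 16) ≡ 4/10 mod 17. 10⁻¹ ≡ 12 (mod 17), so λ ≡ 14.
  x = λ² - 16 - 9 = 196 - 25 ≡ 1; y = λ·(16 - 1) - 7 ≡ 16. → (1, 16)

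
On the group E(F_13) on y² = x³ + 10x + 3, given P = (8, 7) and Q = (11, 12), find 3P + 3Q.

(11, 12)

First 3P:
Repeated addition: build up to 3P.
2P: tangent at (8, 7): λ = (3·8² + 10)/(2·7) ≡ 7/1. 1⁻¹ ≡ 1 (mod 13), so λ ≡ 7·1 ≡ 7.
  x = λ² - 8 - 8 = 49 - 16 ≡ 7; y = λ·(8 - 7) - 7 ≡ 0. → (7, 0)
3P: (7, 0) + (8, 7). λ = (7 - 0)/(8 - 7) ≡ 7/1 mod 13. 1⁻¹ ≡ 1 (mod 13) since 1·1 = 1 ≡ 1, so λ ≡ 7.
  x = λ² - 7 - 8 = 49 - 15 ≡ 8; y = λ·(7 - 8) - 0 ≡ 6. → (8, 6)
3P = (8, 6).
Next 3Q:
Repeated addition: build up to 3Q.
2Q: tangent at (11, 12): λ = (3·11² + 10)/(2·12) ≡ 9/11. 11⁻¹ ≡ 6 (mod 13), so λ ≡ 9·6 ≡ 2.
  x = λ² - 11 - 11 = 4 - 22 ≡ 8; y = λ·(11 - 8) - 12 ≡ 7. → (8, 7)
3Q: (8, 7) + (11, 12). λ = (12 - 7)/(11 - 8) ≡ 5/3 mod 13. 3⁻¹ ≡ 9 (mod 13) since 3·9 = 27 ≡ 1, so λ ≡ 6.
  x = λ² - 8 - 11 = 36 - 19 ≡ 4; y = λ·(8 - 4) - 7 ≡ 4. → (4, 4)
3Q = (4, 4).
Finally 3P + 3Q:
(8, 6) + (4, 4). λ = (4 - 6)/(4 - 8) ≡ 11/9 mod 13. 9⁻¹ ≡ 3 (mod 13), so λ ≡ 7.
  x = λ² - 8 - 4 = 49 - 12 ≡ 11; y = λ·(8 - 11) - 6 ≡ 12. → (11, 12)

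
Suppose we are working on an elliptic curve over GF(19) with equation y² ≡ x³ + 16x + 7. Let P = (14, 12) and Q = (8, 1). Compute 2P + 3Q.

First 2P:
Repeated addition: build up to 2P.
2P: tangent at (14, 12): λ = (3·14² + 16)/(2·12) ≡ 15/5. 5⁻¹ ≡ 4 (mod 19), so λ ≡ 15·4 ≡ 3.
  x = λ² - 14 - 14 = 9 - 28 ≡ 0; y = λ·(14 - 0) - 12 ≡ 11. → (0, 11)
2P = (0, 11).
Next 3Q:
Repeated addition: build up to 3Q.
2Q: tangent at (8, 1): λ = (3·8² + 16)/(2·1) ≡ 18/2. 2⁻¹ ≡ 10 (mod 19) since 2·10 = 20 ≡ 1, so λ ≡ 18·10 ≡ 9.
  x = λ² - 8 - 8 = 81 - 16 ≡ 8; y = λ·(8 - 8) - 1 ≡ 18. → (8, 18)
3Q: (8, 18) + (8, 1): same x and y₁ ≡ -y₂, so the sum is O.
3Q = O.
Finally 2P + 3Q:
(0, 11) + O = (0, 11) (identity).

(0, 11)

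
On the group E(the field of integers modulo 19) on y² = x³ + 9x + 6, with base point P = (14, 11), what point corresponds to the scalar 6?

Repeated addition: build up to 6P.
2P: tangent at (14, 11): λ = (3·14² + 9)/(2·11) ≡ 8/3. 3⁻¹ ≡ 13 (mod 19) since 3·13 = 39 ≡ 1, so λ ≡ 8·13 ≡ 9.
  x = λ² - 14 - 14 = 81 - 28 ≡ 15; y = λ·(14 - 15) - 11 ≡ 18. → (15, 18)
3P: (15, 18) + (14, 11). λ = (11 - 18)/(14 - 15) ≡ 12/18 mod 19. 18⁻¹ ≡ 18 (mod 19) since 18·18 = 324 ≡ 1, so λ ≡ 7.
  x = λ² - 15 - 14 = 49 - 29 ≡ 1; y = λ·(15 - 1) - 18 ≡ 4. → (1, 4)
4P: (1, 4) + (14, 11). λ = (11 - 4)/(14 - 1) ≡ 7/13 mod 19. 13⁻¹ ≡ 3 (mod 19) since 13·3 = 39 ≡ 1, so λ ≡ 2.
  x = λ² - 1 - 14 = 4 - 15 ≡ 8; y = λ·(1 - 8) - 4 ≡ 1. → (8, 1)
5P: (8, 1) + (14, 11). λ = (11 - 1)/(14 - 8) ≡ 10/6 mod 19. 6⁻¹ ≡ 16 (mod 19), so λ ≡ 8.
  x = λ² - 8 - 14 = 64 - 22 ≡ 4; y = λ·(8 - 4) - 1 ≡ 12. → (4, 12)
6P: (4, 12) + (14, 11). λ = (11 - 12)/(14 - 4) ≡ 18/10 mod 19. 10⁻¹ ≡ 2 (mod 19), so λ ≡ 17.
  x = λ² - 4 - 14 = 289 - 18 ≡ 5; y = λ·(4 - 5) - 12 ≡ 9. → (5, 9)

(5, 9)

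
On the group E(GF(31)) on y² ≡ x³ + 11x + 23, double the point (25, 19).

tangent at (25, 19): λ = (3·25² + 11)/(2·19) ≡ 26/7. 7⁻¹ ≡ 9 (mod 31), so λ ≡ 26·9 ≡ 17.
  x = λ² - 25 - 25 = 289 - 50 ≡ 22; y = λ·(25 - 22) - 19 ≡ 1. → (22, 1)

(22, 1)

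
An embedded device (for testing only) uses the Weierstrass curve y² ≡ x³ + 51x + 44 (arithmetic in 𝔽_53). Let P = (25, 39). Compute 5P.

Repeated addition: build up to 5P.
2P: tangent at (25, 39): λ = (3·25² + 51)/(2·39) ≡ 18/25. 25⁻¹ ≡ 17 (mod 53) since 25·17 = 425 ≡ 1, so λ ≡ 18·17 ≡ 41.
  x = λ² - 25 - 25 = 1681 - 50 ≡ 41; y = λ·(25 - 41) - 39 ≡ 47. → (41, 47)
3P: (41, 47) + (25, 39). λ = (39 - 47)/(25 - 41) ≡ 45/37 mod 53. 37⁻¹ ≡ 43 (mod 53), so λ ≡ 27.
  x = λ² - 41 - 25 = 729 - 66 ≡ 27; y = λ·(41 - 27) - 47 ≡ 13. → (27, 13)
4P: (27, 13) + (25, 39). λ = (39 - 13)/(25 - 27) ≡ 26/51 mod 53. 51⁻¹ ≡ 26 (mod 53) since 51·26 = 1326 ≡ 1, so λ ≡ 40.
  x = λ² - 27 - 25 = 1600 - 52 ≡ 11; y = λ·(27 - 11) - 13 ≡ 44. → (11, 44)
5P: (11, 44) + (25, 39). λ = (39 - 44)/(25 - 11) ≡ 48/14 mod 53. 14⁻¹ ≡ 19 (mod 53), so λ ≡ 11.
  x = λ² - 11 - 25 = 121 - 36 ≡ 32; y = λ·(11 - 32) - 44 ≡ 43. → (32, 43)

(32, 43)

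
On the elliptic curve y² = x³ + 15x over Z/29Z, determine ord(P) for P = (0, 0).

2

2P: (0, 0) + (0, 0): same x and y₁ ≡ -y₂, so the sum is the point at infinity.
2P = the point at infinity, so the order is 2.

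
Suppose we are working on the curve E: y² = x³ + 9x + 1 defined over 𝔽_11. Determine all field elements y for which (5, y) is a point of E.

x³ + 9x + 1 = 171 ≡ 6 (mod 11).
6 is a non-residue mod 11; no y exists.

none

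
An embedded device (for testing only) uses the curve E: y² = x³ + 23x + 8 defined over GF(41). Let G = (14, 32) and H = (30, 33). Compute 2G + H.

(39, 6)

First 2G:
Repeated addition: build up to 2G.
2G: tangent at (14, 32): λ = (3·14² + 23)/(2·32) ≡ 37/23. 23⁻¹ ≡ 25 (mod 41) since 23·25 = 575 ≡ 1, so λ ≡ 37·25 ≡ 23.
  x = λ² - 14 - 14 = 529 - 28 ≡ 9; y = λ·(14 - 9) - 32 ≡ 1. → (9, 1)
2G = (9, 1).
Finally 2G + H:
(9, 1) + (30, 33). λ = (33 - 1)/(30 - 9) ≡ 32/21 mod 41. 21⁻¹ ≡ 2 (mod 41), so λ ≡ 23.
  x = λ² - 9 - 30 = 529 - 39 ≡ 39; y = λ·(9 - 39) - 1 ≡ 6. → (39, 6)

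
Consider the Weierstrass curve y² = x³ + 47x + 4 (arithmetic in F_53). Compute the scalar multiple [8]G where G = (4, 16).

Double-and-add on 8 = (1000)₂. Start with G = (4, 16) for the leading 1-bit.
double: tangent at (4, 16): λ = (3·4² + 47)/(2·16) ≡ 42/32. 32⁻¹ ≡ 5 (mod 53) since 32·5 = 160 ≡ 1, so λ ≡ 42·5 ≡ 51.
  x = λ² - 4 - 4 = 2601 - 8 ≡ 49; y = λ·(4 - 49) - 16 ≡ 21. → (49, 21)
double: tangent at (49, 21): λ = (3·49² + 47)/(2·21) ≡ 42/42. 42⁻¹ ≡ 24 (mod 53) since 42·24 = 1008 ≡ 1, so λ ≡ 42·24 ≡ 1.
  x = λ² - 49 - 49 = 1 - 98 ≡ 9; y = λ·(49 - 9) - 21 ≡ 19. → (9, 19)
double: tangent at (9, 19): λ = (3·9² + 47)/(2·19) ≡ 25/38. 38⁻¹ ≡ 7 (mod 53), so λ ≡ 25·7 ≡ 16.
  x = λ² - 9 - 9 = 256 - 18 ≡ 26; y = λ·(9 - 26) - 19 ≡ 27. → (26, 27)

(26, 27)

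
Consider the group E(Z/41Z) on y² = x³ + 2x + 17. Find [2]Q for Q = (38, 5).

tangent at (38, 5): λ = (3·38² + 2)/(2·5) ≡ 29/10. 10⁻¹ ≡ 37 (mod 41), so λ ≡ 29·37 ≡ 7.
  x = λ² - 38 - 38 = 49 - 76 ≡ 14; y = λ·(38 - 14) - 5 ≡ 40. → (14, 40)

(14, 40)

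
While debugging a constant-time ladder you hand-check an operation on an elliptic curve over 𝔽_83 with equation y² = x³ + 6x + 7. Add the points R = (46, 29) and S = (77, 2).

(46, 29) + (77, 2). λ = (2 - 29)/(77 - 46) ≡ 56/31 mod 83. 31⁻¹ ≡ 75 (mod 83), so λ ≡ 50.
  x = λ² - 46 - 77 = 2500 - 123 ≡ 53; y = λ·(46 - 53) - 29 ≡ 36. → (53, 36)

(53, 36)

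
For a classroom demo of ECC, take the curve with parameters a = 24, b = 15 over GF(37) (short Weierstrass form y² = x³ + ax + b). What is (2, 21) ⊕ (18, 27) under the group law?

(2, 21) + (18, 27). λ = (27 - 21)/(18 - 2) ≡ 6/16 mod 37. 16⁻¹ ≡ 7 (mod 37) since 16·7 = 112 ≡ 1, so λ ≡ 5.
  x = λ² - 2 - 18 = 25 - 20 ≡ 5; y = λ·(2 - 5) - 21 ≡ 1. → (5, 1)

(5, 1)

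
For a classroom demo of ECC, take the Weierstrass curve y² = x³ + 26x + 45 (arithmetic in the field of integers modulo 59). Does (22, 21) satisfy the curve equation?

no

y² = 21² ≡ 28; x³ + 26x + 45 = 11265 ≡ 55 (mod 59). 28 ≠ 55.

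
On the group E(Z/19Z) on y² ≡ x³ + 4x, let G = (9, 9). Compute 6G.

Repeated addition: build up to 6G.
2G: tangent at (9, 9): λ = (3·9² + 4)/(2·9) ≡ 0/18. 18⁻¹ ≡ 18 (mod 19) since 18·18 = 324 ≡ 1, so λ ≡ 0·18 ≡ 0.
  x = λ² - 9 - 9 = 0 - 18 ≡ 1; y = λ·(9 - 1) - 9 ≡ 10. → (1, 10)
3G: (1, 10) + (9, 9). λ = (9 - 10)/(9 - 1) ≡ 18/8 mod 19. 8⁻¹ ≡ 12 (mod 19), so λ ≡ 7.
  x = λ² - 1 - 9 = 49 - 10 ≡ 1; y = λ·(1 - 1) - 10 ≡ 9. → (1, 9)
4G: (1, 9) + (9, 9). λ = (9 - 9)/(9 - 1) ≡ 0/8 mod 19. 8⁻¹ ≡ 12 (mod 19) since 8·12 = 96 ≡ 1, so λ ≡ 0.
  x = λ² - 1 - 9 = 0 - 10 ≡ 9; y = λ·(1 - 9) - 9 ≡ 10. → (9, 10)
5G: (9, 10) + (9, 9): same x and y₁ ≡ -y₂, so the sum is O.
6G: O + (9, 9) = (9, 9) (identity).

(9, 9)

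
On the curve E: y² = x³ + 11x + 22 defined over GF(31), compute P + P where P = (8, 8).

(24, 6)

tangent at (8, 8): λ = (3·8² + 11)/(2·8) ≡ 17/16. 16⁻¹ ≡ 2 (mod 31), so λ ≡ 17·2 ≡ 3.
  x = λ² - 8 - 8 = 9 - 16 ≡ 24; y = λ·(8 - 24) - 8 ≡ 6. → (24, 6)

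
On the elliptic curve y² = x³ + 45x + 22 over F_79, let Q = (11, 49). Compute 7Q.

Repeated addition: build up to 7Q.
2Q: tangent at (11, 49): λ = (3·11² + 45)/(2·49) ≡ 13/19. 19⁻¹ ≡ 25 (mod 79) since 19·25 = 475 ≡ 1, so λ ≡ 13·25 ≡ 9.
  x = λ² - 11 - 11 = 81 - 22 ≡ 59; y = λ·(11 - 59) - 49 ≡ 72. → (59, 72)
3Q: (59, 72) + (11, 49). λ = (49 - 72)/(11 - 59) ≡ 56/31 mod 79. 31⁻¹ ≡ 51 (mod 79), so λ ≡ 12.
  x = λ² - 59 - 11 = 144 - 70 ≡ 74; y = λ·(59 - 74) - 72 ≡ 64. → (74, 64)
4Q: (74, 64) + (11, 49). λ = (49 - 64)/(11 - 74) ≡ 64/16 mod 79. 16⁻¹ ≡ 5 (mod 79), so λ ≡ 4.
  x = λ² - 74 - 11 = 16 - 85 ≡ 10; y = λ·(74 - 10) - 64 ≡ 34. → (10, 34)
5Q: (10, 34) + (11, 49). λ = (49 - 34)/(11 - 10) ≡ 15/1 mod 79. 1⁻¹ ≡ 1 (mod 79) since 1·1 = 1 ≡ 1, so λ ≡ 15.
  x = λ² - 10 - 11 = 225 - 21 ≡ 46; y = λ·(10 - 46) - 34 ≡ 58. → (46, 58)
6Q: (46, 58) + (11, 49). λ = (49 - 58)/(11 - 46) ≡ 70/44 mod 79. 44⁻¹ ≡ 9 (mod 79) since 44·9 = 396 ≡ 1, so λ ≡ 77.
  x = λ² - 46 - 11 = 5929 - 57 ≡ 26; y = λ·(46 - 26) - 58 ≡ 60. → (26, 60)
7Q: (26, 60) + (11, 49). λ = (49 - 60)/(11 - 26) ≡ 68/64 mod 79. 64⁻¹ ≡ 21 (mod 79), so λ ≡ 6.
  x = λ² - 26 - 11 = 36 - 37 ≡ 78; y = λ·(26 - 78) - 60 ≡ 23. → (78, 23)

(78, 23)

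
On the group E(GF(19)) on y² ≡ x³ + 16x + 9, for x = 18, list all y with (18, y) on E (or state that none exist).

7, 12

x³ + 16x + 9 = 6129 ≡ 11 (mod 19).
Square roots of 11 mod 19: 7 and 12 (since 7² = 49 ≡ 11).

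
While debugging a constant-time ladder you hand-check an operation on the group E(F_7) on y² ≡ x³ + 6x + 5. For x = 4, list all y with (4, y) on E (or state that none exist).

3, 4

x³ + 6x + 5 = 93 ≡ 2 (mod 7).
Square roots of 2 mod 7: 3 and 4 (since 3² = 9 ≡ 2).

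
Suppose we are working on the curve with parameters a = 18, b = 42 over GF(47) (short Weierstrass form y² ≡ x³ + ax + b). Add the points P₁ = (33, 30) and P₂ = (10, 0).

(33, 30) + (10, 0). λ = (0 - 30)/(10 - 33) ≡ 17/24 mod 47. 24⁻¹ ≡ 2 (mod 47) since 24·2 = 48 ≡ 1, so λ ≡ 34.
  x = λ² - 33 - 10 = 1156 - 43 ≡ 32; y = λ·(33 - 32) - 30 ≡ 4. → (32, 4)

(32, 4)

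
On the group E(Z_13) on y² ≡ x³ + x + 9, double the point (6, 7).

(0, 10)

tangent at (6, 7): λ = (3·6² + 1)/(2·7) ≡ 5/1. 1⁻¹ ≡ 1 (mod 13), so λ ≡ 5·1 ≡ 5.
  x = λ² - 6 - 6 = 25 - 12 ≡ 0; y = λ·(6 - 0) - 7 ≡ 10. → (0, 10)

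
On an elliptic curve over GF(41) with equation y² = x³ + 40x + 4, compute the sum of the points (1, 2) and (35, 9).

(1, 2) + (35, 9). λ = (9 - 2)/(35 - 1) ≡ 7/34 mod 41. 34⁻¹ ≡ 35 (mod 41) since 34·35 = 1190 ≡ 1, so λ ≡ 40.
  x = λ² - 1 - 35 = 1600 - 36 ≡ 6; y = λ·(1 - 6) - 2 ≡ 3. → (6, 3)

(6, 3)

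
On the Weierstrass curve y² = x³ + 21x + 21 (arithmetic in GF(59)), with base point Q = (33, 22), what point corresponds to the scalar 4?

Repeated addition: build up to 4Q.
2Q: tangent at (33, 22): λ = (3·33² + 21)/(2·22) ≡ 43/44. 44⁻¹ ≡ 55 (mod 59), so λ ≡ 43·55 ≡ 5.
  x = λ² - 33 - 33 = 25 - 66 ≡ 18; y = λ·(33 - 18) - 22 ≡ 53. → (18, 53)
3Q: (18, 53) + (33, 22). λ = (22 - 53)/(33 - 18) ≡ 28/15 mod 59. 15⁻¹ ≡ 4 (mod 59), so λ ≡ 53.
  x = λ² - 18 - 33 = 2809 - 51 ≡ 44; y = λ·(18 - 44) - 53 ≡ 44. → (44, 44)
4Q: (44, 44) + (33, 22). λ = (22 - 44)/(33 - 44) ≡ 37/48 mod 59. 48⁻¹ ≡ 16 (mod 59), so λ ≡ 2.
  x = λ² - 44 - 33 = 4 - 77 ≡ 45; y = λ·(44 - 45) - 44 ≡ 13. → (45, 13)

(45, 13)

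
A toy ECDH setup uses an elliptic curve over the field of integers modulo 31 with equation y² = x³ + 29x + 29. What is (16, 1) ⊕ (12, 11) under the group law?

(17, 17)

(16, 1) + (12, 11). λ = (11 - 1)/(12 - 16) ≡ 10/27 mod 31. 27⁻¹ ≡ 23 (mod 31) since 27·23 = 621 ≡ 1, so λ ≡ 13.
  x = λ² - 16 - 12 = 169 - 28 ≡ 17; y = λ·(16 - 17) - 1 ≡ 17. → (17, 17)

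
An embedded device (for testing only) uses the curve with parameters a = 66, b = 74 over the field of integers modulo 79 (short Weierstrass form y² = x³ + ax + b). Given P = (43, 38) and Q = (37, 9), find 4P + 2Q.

(58, 48)

First 4P:
Double-and-add on 4 = (100)₂. Start with P = (43, 38) for the leading 1-bit.
double: tangent at (43, 38): λ = (3·43² + 66)/(2·38) ≡ 4/76. 76⁻¹ ≡ 26 (mod 79) since 76·26 = 1976 ≡ 1, so λ ≡ 4·26 ≡ 25.
  x = λ² - 43 - 43 = 625 - 86 ≡ 65; y = λ·(43 - 65) - 38 ≡ 44. → (65, 44)
double: tangent at (65, 44): λ = (3·65² + 66)/(2·44) ≡ 22/9. 9⁻¹ ≡ 44 (mod 79), so λ ≡ 22·44 ≡ 20.
  x = λ² - 65 - 65 = 400 - 130 ≡ 33; y = λ·(65 - 33) - 44 ≡ 43. → (33, 43)
4P = (33, 43).
Next 2Q:
Repeated addition: build up to 2Q.
2Q: tangent at (37, 9): λ = (3·37² + 66)/(2·9) ≡ 65/18. 18⁻¹ ≡ 22 (mod 79), so λ ≡ 65·22 ≡ 8.
  x = λ² - 37 - 37 = 64 - 74 ≡ 69; y = λ·(37 - 69) - 9 ≡ 51. → (69, 51)
2Q = (69, 51).
Finally 4P + 2Q:
(33, 43) + (69, 51). λ = (51 - 43)/(69 - 33) ≡ 8/36 mod 79. 36⁻¹ ≡ 11 (mod 79) since 36·11 = 396 ≡ 1, so λ ≡ 9.
  x = λ² - 33 - 69 = 81 - 102 ≡ 58; y = λ·(33 - 58) - 43 ≡ 48. → (58, 48)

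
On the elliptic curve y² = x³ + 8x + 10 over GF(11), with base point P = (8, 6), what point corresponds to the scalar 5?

Repeated addition: build up to 5P.
2P: tangent at (8, 6): λ = (3·8² + 8)/(2·6) ≡ 2/1. 1⁻¹ ≡ 1 (mod 11), so λ ≡ 2·1 ≡ 2.
  x = λ² - 8 - 8 = 4 - 16 ≡ 10; y = λ·(8 - 10) - 6 ≡ 1. → (10, 1)
3P: (10, 1) + (8, 6). λ = (6 - 1)/(8 - 10) ≡ 5/9 mod 11. 9⁻¹ ≡ 5 (mod 11) since 9·5 = 45 ≡ 1, so λ ≡ 3.
  x = λ² - 10 - 8 = 9 - 18 ≡ 2; y = λ·(10 - 2) - 1 ≡ 1. → (2, 1)
4P: (2, 1) + (8, 6). λ = (6 - 1)/(8 - 2) ≡ 5/6 mod 11. 6⁻¹ ≡ 2 (mod 11), so λ ≡ 10.
  x = λ² - 2 - 8 = 100 - 10 ≡ 2; y = λ·(2 - 2) - 1 ≡ 10. → (2, 10)
5P: (2, 10) + (8, 6). λ = (6 - 10)/(8 - 2) ≡ 7/6 mod 11. 6⁻¹ ≡ 2 (mod 11) since 6·2 = 12 ≡ 1, so λ ≡ 3.
  x = λ² - 2 - 8 = 9 - 10 ≡ 10; y = λ·(2 - 10) - 10 ≡ 10. → (10, 10)

(10, 10)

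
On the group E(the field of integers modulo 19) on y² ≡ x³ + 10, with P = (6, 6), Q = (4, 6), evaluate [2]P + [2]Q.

(18, 3)

First 2P:
Repeated addition: build up to 2P.
2P: tangent at (6, 6): λ = (3·6² + 0)/(2·6) ≡ 13/12. 12⁻¹ ≡ 8 (mod 19) since 12·8 = 96 ≡ 1, so λ ≡ 13·8 ≡ 9.
  x = λ² - 6 - 6 = 81 - 12 ≡ 12; y = λ·(6 - 12) - 6 ≡ 16. → (12, 16)
2P = (12, 16).
Next 2Q:
Repeated addition: build up to 2Q.
2Q: tangent at (4, 6): λ = (3·4² + 0)/(2·6) ≡ 10/12. 12⁻¹ ≡ 8 (mod 19) since 12·8 = 96 ≡ 1, so λ ≡ 10·8 ≡ 4.
  x = λ² - 4 - 4 = 16 - 8 ≡ 8; y = λ·(4 - 8) - 6 ≡ 16. → (8, 16)
2Q = (8, 16).
Finally 2P + 2Q:
(12, 16) + (8, 16). λ = (16 - 16)/(8 - 12) ≡ 0/15 mod 19. 15⁻¹ ≡ 14 (mod 19), so λ ≡ 0.
  x = λ² - 12 - 8 = 0 - 20 ≡ 18; y = λ·(12 - 18) - 16 ≡ 3. → (18, 3)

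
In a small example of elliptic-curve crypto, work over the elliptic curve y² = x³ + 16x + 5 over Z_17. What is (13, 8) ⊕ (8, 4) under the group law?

(13, 8) + (8, 4). λ = (4 - 8)/(8 - 13) ≡ 13/12 mod 17. 12⁻¹ ≡ 10 (mod 17), so λ ≡ 11.
  x = λ² - 13 - 8 = 121 - 21 ≡ 15; y = λ·(13 - 15) - 8 ≡ 4. → (15, 4)

(15, 4)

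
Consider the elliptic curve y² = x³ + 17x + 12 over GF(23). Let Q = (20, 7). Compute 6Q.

(6, 10)

Repeated addition: build up to 6Q.
2Q: tangent at (20, 7): λ = (3·20² + 17)/(2·7) ≡ 21/14. 14⁻¹ ≡ 5 (mod 23) since 14·5 = 70 ≡ 1, so λ ≡ 21·5 ≡ 13.
  x = λ² - 20 - 20 = 169 - 40 ≡ 14; y = λ·(20 - 14) - 7 ≡ 2. → (14, 2)
3Q: (14, 2) + (20, 7). λ = (7 - 2)/(20 - 14) ≡ 5/6 mod 23. 6⁻¹ ≡ 4 (mod 23), so λ ≡ 20.
  x = λ² - 14 - 20 = 400 - 34 ≡ 21; y = λ·(14 - 21) - 2 ≡ 19. → (21, 19)
4Q: (21, 19) + (20, 7). λ = (7 - 19)/(20 - 21) ≡ 11/22 mod 23. 22⁻¹ ≡ 22 (mod 23), so λ ≡ 12.
  x = λ² - 21 - 20 = 144 - 41 ≡ 11; y = λ·(21 - 11) - 19 ≡ 9. → (11, 9)
5Q: (11, 9) + (20, 7). λ = (7 - 9)/(20 - 11) ≡ 21/9 mod 23. 9⁻¹ ≡ 18 (mod 23), so λ ≡ 10.
  x = λ² - 11 - 20 = 100 - 31 ≡ 0; y = λ·(11 - 0) - 9 ≡ 9. → (0, 9)
6Q: (0, 9) + (20, 7). λ = (7 - 9)/(20 - 0) ≡ 21/20 mod 23. 20⁻¹ ≡ 15 (mod 23), so λ ≡ 16.
  x = λ² - 0 - 20 = 256 - 20 ≡ 6; y = λ·(0 - 6) - 9 ≡ 10. → (6, 10)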